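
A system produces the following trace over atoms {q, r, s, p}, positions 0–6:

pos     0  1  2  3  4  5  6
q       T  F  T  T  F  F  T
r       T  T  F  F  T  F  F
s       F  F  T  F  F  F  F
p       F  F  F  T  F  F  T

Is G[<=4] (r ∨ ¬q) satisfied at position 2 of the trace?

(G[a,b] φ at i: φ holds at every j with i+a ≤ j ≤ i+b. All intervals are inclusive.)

Check (r ∨ ¬q) at every j in [2,6]:
  j=2: false
  j=3: false
  j=4: true
  j=5: true
  j=6: false
Fails at j=2 → formula fails.

No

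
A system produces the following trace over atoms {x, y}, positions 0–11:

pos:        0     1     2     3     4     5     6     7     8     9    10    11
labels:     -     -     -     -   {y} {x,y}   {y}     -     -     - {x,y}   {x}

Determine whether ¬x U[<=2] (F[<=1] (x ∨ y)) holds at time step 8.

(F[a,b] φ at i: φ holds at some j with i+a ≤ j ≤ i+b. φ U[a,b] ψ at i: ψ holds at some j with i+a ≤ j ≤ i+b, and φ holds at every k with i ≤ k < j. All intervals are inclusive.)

Need some j in [8,10] with F[<=1] (x ∨ y), and ¬x at every k in [8,j-1].
  j=8: F[<=1] (x ∨ y) — fails (none in [8,9]).
  j=9: F[<=1] (x ∨ y) holds; ¬x holds at every k in [8,8] → satisfied.

Holds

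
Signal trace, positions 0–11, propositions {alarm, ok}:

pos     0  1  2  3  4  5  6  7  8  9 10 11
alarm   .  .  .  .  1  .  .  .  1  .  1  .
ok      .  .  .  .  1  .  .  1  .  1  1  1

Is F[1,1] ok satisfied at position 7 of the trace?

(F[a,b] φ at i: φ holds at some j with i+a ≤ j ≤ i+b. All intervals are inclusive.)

False

Check ok at each j in [8,8]:
  j=8: false
No position in the window satisfies it → formula fails.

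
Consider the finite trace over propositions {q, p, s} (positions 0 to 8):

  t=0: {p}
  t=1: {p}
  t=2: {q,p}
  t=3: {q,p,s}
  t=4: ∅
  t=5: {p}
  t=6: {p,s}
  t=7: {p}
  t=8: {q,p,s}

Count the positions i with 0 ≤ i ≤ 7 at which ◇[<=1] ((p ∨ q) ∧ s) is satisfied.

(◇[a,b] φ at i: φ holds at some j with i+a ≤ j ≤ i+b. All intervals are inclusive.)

5

Evaluate at each i in [0,7]:
  i=0: ✗ (none in [0,1])
  i=1: ✗ (none in [1,2])
  i=2: ✓ (witness j=3)
  i=3: ✓ (witness j=3)
  i=4: ✗ (none in [4,5])
  i=5: ✓ (witness j=6)
  i=6: ✓ (witness j=6)
  i=7: ✓ (witness j=8)
Positions where it holds: {2, 3, 5, 6, 7} → 5.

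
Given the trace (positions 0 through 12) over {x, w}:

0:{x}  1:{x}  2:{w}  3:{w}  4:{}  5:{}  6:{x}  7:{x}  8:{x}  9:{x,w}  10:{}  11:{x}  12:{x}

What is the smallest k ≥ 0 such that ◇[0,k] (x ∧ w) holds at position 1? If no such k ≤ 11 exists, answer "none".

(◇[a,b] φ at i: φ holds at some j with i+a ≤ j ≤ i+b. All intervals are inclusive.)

8

Scan j = 1,2,… for (x ∧ w):
  j=1: fails
  j=2: fails
  j=3: fails
  j=4: fails
  j=5: fails
  j=6: fails
  j=7: fails
  j=8: fails
  j=9: holds
First hit at j=9, so smallest k = 9-1 = 8.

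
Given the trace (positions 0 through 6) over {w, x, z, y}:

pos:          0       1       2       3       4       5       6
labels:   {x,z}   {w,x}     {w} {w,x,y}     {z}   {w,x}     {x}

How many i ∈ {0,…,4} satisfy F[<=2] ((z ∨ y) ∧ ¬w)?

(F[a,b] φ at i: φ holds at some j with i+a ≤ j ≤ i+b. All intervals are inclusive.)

4

Evaluate at each i in [0,4]:
  i=0: ✓ (witness j=0)
  i=1: ✗ (none in [1,3])
  i=2: ✓ (witness j=4)
  i=3: ✓ (witness j=4)
  i=4: ✓ (witness j=4)
Positions where it holds: {0, 2, 3, 4} → 4.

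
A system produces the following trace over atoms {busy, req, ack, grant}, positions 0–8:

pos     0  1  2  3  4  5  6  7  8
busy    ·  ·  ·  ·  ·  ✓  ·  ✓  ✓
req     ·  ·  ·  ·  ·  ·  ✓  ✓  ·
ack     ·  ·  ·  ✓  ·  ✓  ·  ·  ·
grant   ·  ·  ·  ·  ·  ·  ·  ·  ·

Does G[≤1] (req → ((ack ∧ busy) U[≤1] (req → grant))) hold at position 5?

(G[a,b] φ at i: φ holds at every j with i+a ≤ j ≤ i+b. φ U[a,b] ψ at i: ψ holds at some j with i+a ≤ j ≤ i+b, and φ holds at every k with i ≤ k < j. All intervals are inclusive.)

Check (req → ((ack ∧ busy) U[≤1] (req → grant))) at every j in [5,6]:
  j=5: antecedent false → ✓
  j=6: antecedent true; consequent fails → ✗
Fails at j=6 → formula fails.

No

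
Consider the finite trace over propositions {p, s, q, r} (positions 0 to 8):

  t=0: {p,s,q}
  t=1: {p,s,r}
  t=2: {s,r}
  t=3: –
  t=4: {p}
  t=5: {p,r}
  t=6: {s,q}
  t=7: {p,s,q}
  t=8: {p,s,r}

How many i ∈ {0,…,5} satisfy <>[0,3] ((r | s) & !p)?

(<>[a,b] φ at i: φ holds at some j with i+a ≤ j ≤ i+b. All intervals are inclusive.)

6

Evaluate at each i in [0,5]:
  i=0: ✓ (witness j=2)
  i=1: ✓ (witness j=2)
  i=2: ✓ (witness j=2)
  i=3: ✓ (witness j=6)
  i=4: ✓ (witness j=6)
  i=5: ✓ (witness j=6)
Positions where it holds: {0, 1, 2, 3, 4, 5} → 6.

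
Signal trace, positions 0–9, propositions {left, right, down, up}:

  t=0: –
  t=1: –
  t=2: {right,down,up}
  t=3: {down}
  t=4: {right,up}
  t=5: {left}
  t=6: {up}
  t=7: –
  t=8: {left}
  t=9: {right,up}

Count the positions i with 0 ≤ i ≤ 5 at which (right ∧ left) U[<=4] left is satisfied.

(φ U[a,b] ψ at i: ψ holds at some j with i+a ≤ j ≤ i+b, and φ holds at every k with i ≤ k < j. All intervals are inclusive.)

Evaluate at each i in [0,5]:
  i=0: ✗ (no rhs in [0,4])
  i=1: ✗ (lhs fails at k=1 before rhs at j=5)
  i=2: ✗ (lhs fails at k=2 before rhs at j=5)
  i=3: ✗ (lhs fails at k=3 before rhs at j=5)
  i=4: ✗ (lhs fails at k=4 before rhs at j=5)
  i=5: ✓ (rhs at j=5)
Positions where it holds: {5} → 1.

1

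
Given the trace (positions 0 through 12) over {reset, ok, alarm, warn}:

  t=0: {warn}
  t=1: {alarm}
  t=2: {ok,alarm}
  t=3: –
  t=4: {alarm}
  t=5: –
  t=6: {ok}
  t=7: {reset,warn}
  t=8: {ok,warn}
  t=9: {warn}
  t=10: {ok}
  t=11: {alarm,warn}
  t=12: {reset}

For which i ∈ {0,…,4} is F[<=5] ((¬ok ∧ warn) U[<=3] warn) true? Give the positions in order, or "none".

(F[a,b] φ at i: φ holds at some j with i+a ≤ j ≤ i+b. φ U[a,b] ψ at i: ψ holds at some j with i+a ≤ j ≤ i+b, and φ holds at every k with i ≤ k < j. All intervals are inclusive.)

0, 2, 3, 4

Evaluate at each i in [0,4]:
  i=0: ✓ (witness j=0)
  i=1: ✗ (none in [1,6])
  i=2: ✓ (witness j=7)
  i=3: ✓ (witness j=7)
  i=4: ✓ (witness j=7)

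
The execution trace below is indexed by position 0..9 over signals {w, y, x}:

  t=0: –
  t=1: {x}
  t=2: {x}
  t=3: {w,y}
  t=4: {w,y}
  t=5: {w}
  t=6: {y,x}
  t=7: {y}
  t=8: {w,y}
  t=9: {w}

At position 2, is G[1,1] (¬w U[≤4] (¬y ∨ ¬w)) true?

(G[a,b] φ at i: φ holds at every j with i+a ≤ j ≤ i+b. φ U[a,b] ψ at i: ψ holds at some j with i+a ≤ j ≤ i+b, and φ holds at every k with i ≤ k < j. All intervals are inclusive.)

Check (¬w U[≤4] (¬y ∨ ¬w)) at every j in [3,3]:
  j=3: fails
Fails at j=3 → formula fails.

False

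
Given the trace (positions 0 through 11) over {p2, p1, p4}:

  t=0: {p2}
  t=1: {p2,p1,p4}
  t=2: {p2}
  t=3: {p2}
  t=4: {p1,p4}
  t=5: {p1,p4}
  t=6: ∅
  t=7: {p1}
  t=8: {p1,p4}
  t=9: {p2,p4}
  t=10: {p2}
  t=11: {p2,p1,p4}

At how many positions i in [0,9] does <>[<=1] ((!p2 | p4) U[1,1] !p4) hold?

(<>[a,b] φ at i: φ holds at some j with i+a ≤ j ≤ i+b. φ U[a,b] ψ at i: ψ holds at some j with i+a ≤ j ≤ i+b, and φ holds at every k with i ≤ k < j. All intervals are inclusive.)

7

Evaluate at each i in [0,9]:
  i=0: ✓ (witness j=1)
  i=1: ✓ (witness j=1)
  i=2: ✗ (none in [2,3])
  i=3: ✗ (none in [3,4])
  i=4: ✓ (witness j=5)
  i=5: ✓ (witness j=5)
  i=6: ✓ (witness j=6)
  i=7: ✗ (none in [7,8])
  i=8: ✓ (witness j=9)
  i=9: ✓ (witness j=9)
Positions where it holds: {0, 1, 4, 5, 6, 8, 9} → 7.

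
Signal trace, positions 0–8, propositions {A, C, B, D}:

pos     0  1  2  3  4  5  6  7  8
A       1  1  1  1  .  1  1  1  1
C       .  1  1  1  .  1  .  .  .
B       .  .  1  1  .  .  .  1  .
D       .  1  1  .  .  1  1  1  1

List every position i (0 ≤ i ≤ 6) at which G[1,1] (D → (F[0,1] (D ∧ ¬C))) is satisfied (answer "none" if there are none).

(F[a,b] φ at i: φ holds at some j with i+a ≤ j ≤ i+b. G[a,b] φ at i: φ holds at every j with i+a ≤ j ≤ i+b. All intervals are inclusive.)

Evaluate at each i in [0,6]:
  i=0: ✗ (fails at j=1)
  i=1: ✗ (fails at j=2)
  i=2: ✓ (all of [3,3])
  i=3: ✓ (all of [4,4])
  i=4: ✓ (all of [5,5])
  i=5: ✓ (all of [6,6])
  i=6: ✓ (all of [7,7])

2, 3, 4, 5, 6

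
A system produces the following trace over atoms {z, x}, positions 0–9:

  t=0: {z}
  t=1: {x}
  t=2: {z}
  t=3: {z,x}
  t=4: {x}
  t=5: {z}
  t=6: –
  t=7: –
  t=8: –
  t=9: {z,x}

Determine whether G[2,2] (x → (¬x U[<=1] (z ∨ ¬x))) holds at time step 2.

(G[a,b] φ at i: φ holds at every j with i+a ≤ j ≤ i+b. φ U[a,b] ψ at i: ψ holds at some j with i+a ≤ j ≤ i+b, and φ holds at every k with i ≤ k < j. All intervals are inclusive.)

Does not hold

Check (x → (¬x U[<=1] (z ∨ ¬x))) at every j in [4,4]:
  j=4: antecedent true; consequent fails → ✗
Fails at j=4 → formula fails.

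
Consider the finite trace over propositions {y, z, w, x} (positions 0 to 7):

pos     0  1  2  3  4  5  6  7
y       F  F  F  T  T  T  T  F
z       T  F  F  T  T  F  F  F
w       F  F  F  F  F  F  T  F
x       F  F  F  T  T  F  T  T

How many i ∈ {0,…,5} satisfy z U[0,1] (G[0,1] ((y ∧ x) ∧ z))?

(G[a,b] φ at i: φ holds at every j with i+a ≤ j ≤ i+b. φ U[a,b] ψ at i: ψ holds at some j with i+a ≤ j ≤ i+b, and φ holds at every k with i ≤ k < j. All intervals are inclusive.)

1

Evaluate at each i in [0,5]:
  i=0: ✗ (no rhs in [0,1])
  i=1: ✗ (no rhs in [1,2])
  i=2: ✗ (lhs fails at k=2 before rhs at j=3)
  i=3: ✓ (rhs at j=3)
  i=4: ✗ (no rhs in [4,5])
  i=5: ✗ (no rhs in [5,6])
Positions where it holds: {3} → 1.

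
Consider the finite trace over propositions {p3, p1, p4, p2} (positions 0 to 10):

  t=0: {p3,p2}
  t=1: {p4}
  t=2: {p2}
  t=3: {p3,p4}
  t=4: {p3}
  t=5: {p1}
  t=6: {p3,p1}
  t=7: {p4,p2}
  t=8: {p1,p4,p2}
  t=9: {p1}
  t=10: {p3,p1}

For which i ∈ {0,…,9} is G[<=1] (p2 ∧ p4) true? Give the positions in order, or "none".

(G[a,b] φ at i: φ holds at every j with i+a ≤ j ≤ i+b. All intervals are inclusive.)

Evaluate at each i in [0,9]:
  i=0: ✗ (fails at j=0)
  i=1: ✗ (fails at j=1)
  i=2: ✗ (fails at j=2)
  i=3: ✗ (fails at j=3)
  i=4: ✗ (fails at j=4)
  i=5: ✗ (fails at j=5)
  i=6: ✗ (fails at j=6)
  i=7: ✓ (all of [7,8])
  i=8: ✗ (fails at j=9)
  i=9: ✗ (fails at j=9)

7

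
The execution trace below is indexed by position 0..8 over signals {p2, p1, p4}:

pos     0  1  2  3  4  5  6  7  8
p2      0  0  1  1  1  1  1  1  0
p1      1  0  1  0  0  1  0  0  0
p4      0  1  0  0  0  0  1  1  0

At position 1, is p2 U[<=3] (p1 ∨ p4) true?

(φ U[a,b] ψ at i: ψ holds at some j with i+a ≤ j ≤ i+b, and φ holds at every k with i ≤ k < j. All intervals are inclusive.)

Need some j in [1,4] with (p1 ∨ p4), and p2 at every k in [1,j-1].
  j=1: (p1 ∨ p4) holds; no prefix to check → satisfied.

Holds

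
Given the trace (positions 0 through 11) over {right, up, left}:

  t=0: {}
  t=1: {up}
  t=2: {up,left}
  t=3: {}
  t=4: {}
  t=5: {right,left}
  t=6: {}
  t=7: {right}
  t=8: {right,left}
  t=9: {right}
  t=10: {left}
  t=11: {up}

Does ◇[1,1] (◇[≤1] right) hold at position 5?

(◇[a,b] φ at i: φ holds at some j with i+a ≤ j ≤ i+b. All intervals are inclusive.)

True

Check ◇[≤1] right at each j in [6,6]:
  j=6: holds (witness at 7)
Found at j=6 → formula holds.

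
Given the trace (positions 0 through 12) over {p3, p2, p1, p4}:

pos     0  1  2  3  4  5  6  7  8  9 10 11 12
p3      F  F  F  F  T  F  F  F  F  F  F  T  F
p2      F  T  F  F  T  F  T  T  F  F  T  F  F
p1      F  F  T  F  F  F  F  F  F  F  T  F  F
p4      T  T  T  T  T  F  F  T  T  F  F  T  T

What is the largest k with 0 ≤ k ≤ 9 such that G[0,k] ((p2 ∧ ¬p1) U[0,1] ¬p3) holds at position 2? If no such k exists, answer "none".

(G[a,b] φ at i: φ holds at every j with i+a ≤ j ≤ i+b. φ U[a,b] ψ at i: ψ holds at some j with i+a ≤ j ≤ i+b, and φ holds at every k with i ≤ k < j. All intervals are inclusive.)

((p2 ∧ ¬p1) U[0,1] ¬p3) must hold from j=2 onward; find where it first fails.
  j=2: holds
  j=3: holds
  j=4: holds
  j=5: holds
  j=6: holds
  j=7: holds
  j=8: holds
  j=9: holds
  j=10: holds
  j=11: fails
Holds on [2,10], so largest k = 8.

8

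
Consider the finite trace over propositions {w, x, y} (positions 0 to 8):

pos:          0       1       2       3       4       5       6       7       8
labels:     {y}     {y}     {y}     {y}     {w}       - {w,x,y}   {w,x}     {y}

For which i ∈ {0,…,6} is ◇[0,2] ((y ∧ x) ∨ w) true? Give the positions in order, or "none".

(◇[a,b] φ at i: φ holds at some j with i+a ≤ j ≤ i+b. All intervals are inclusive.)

Evaluate at each i in [0,6]:
  i=0: ✗ (none in [0,2])
  i=1: ✗ (none in [1,3])
  i=2: ✓ (witness j=4)
  i=3: ✓ (witness j=4)
  i=4: ✓ (witness j=4)
  i=5: ✓ (witness j=6)
  i=6: ✓ (witness j=6)

2, 3, 4, 5, 6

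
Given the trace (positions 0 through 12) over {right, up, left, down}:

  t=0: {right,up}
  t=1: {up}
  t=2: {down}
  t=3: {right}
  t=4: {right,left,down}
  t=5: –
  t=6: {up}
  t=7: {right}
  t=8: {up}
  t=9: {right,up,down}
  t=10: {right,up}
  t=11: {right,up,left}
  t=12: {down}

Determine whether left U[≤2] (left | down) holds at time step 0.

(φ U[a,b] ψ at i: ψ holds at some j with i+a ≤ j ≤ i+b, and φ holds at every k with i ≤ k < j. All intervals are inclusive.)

Does not hold

Need some j in [0,2] with (left | down), and left at every k in [0,j-1].
  j=0: (left | down) false.
  j=1: (left | down) false.
  j=2: (left | down) holds, but left fails at k=0 → not this j.
No j in the window works → until fails.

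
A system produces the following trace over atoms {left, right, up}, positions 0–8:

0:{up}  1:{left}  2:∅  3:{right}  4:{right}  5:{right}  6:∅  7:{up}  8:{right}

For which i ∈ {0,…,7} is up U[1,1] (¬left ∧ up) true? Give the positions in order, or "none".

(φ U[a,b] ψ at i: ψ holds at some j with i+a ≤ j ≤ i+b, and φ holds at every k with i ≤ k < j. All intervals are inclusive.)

none

Evaluate at each i in [0,7]:
  i=0: ✗ (no rhs in [1,1])
  i=1: ✗ (no rhs in [2,2])
  i=2: ✗ (no rhs in [3,3])
  i=3: ✗ (no rhs in [4,4])
  i=4: ✗ (no rhs in [5,5])
  i=5: ✗ (no rhs in [6,6])
  i=6: ✗ (lhs fails at k=6 before rhs at j=7)
  i=7: ✗ (no rhs in [8,8])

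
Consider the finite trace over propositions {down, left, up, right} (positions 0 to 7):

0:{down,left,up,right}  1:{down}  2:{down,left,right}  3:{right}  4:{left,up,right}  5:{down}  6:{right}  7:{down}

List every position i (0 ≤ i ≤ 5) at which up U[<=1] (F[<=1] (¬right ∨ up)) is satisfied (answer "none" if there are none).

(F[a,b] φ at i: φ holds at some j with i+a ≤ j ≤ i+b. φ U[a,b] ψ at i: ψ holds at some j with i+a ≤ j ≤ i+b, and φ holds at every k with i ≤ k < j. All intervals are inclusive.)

Evaluate at each i in [0,5]:
  i=0: ✓ (rhs at j=0)
  i=1: ✓ (rhs at j=1)
  i=2: ✗ (lhs fails at k=2 before rhs at j=3)
  i=3: ✓ (rhs at j=3)
  i=4: ✓ (rhs at j=4)
  i=5: ✓ (rhs at j=5)

0, 1, 3, 4, 5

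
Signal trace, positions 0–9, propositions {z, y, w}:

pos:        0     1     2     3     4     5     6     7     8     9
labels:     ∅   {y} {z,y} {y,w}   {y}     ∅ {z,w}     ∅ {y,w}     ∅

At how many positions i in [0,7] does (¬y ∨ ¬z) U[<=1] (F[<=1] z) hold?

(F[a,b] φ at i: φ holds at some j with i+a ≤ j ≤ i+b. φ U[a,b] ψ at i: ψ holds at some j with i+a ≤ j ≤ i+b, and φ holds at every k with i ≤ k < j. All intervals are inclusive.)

Evaluate at each i in [0,7]:
  i=0: ✓ (rhs at j=1; lhs holds on [0,0])
  i=1: ✓ (rhs at j=1)
  i=2: ✓ (rhs at j=2)
  i=3: ✗ (no rhs in [3,4])
  i=4: ✓ (rhs at j=5; lhs holds on [4,4])
  i=5: ✓ (rhs at j=5)
  i=6: ✓ (rhs at j=6)
  i=7: ✗ (no rhs in [7,8])
Positions where it holds: {0, 1, 2, 4, 5, 6} → 6.

6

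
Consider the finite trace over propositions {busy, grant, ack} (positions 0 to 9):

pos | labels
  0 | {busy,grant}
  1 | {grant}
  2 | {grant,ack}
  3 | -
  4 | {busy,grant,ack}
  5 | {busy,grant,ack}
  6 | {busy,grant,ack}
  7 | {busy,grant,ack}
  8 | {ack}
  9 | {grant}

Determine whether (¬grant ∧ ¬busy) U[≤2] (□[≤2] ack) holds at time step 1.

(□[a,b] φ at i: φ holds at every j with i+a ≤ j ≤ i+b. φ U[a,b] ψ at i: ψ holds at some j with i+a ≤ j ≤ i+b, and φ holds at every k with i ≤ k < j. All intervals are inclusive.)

False

Need some j in [1,3] with □[≤2] ack, and (¬grant ∧ ¬busy) at every k in [1,j-1].
  j=1: □[≤2] ack — fails at 1.
  j=2: □[≤2] ack — fails at 3.
  j=3: □[≤2] ack — fails at 3.
No j in the window works → until fails.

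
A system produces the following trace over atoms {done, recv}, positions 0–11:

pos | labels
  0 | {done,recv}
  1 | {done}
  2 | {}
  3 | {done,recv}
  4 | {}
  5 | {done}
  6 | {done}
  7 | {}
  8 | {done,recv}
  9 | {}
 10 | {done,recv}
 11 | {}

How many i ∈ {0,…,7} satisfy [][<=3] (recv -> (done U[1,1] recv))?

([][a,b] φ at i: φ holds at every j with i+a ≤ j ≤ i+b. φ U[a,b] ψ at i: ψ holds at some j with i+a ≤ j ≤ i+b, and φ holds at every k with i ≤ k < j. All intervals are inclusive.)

Evaluate at each i in [0,7]:
  i=0: ✗ (fails at j=0)
  i=1: ✗ (fails at j=3)
  i=2: ✗ (fails at j=3)
  i=3: ✗ (fails at j=3)
  i=4: ✓ (all of [4,7])
  i=5: ✗ (fails at j=8)
  i=6: ✗ (fails at j=8)
  i=7: ✗ (fails at j=8)
Positions where it holds: {4} → 1.

1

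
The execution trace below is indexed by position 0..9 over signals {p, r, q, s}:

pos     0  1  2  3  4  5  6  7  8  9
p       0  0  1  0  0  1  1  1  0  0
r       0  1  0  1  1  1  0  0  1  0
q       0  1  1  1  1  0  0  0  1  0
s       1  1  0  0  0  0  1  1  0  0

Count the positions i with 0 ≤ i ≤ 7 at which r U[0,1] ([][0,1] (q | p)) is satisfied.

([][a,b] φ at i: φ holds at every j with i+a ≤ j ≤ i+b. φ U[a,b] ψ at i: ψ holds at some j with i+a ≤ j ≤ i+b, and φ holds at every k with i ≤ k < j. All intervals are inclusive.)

7

Evaluate at each i in [0,7]:
  i=0: ✗ (lhs fails at k=0 before rhs at j=1)
  i=1: ✓ (rhs at j=1)
  i=2: ✓ (rhs at j=2)
  i=3: ✓ (rhs at j=3)
  i=4: ✓ (rhs at j=4)
  i=5: ✓ (rhs at j=5)
  i=6: ✓ (rhs at j=6)
  i=7: ✓ (rhs at j=7)
Positions where it holds: {1, 2, 3, 4, 5, 6, 7} → 7.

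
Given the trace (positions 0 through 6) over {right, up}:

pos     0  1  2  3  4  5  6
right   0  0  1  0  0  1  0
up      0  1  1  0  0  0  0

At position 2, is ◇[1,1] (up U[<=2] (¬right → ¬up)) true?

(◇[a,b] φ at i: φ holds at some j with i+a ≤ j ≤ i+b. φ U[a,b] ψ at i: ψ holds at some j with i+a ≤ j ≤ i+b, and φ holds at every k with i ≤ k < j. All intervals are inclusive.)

Yes

Check (up U[<=2] (¬right → ¬up)) at each j in [3,3]:
  j=3: holds
Found at j=3 → formula holds.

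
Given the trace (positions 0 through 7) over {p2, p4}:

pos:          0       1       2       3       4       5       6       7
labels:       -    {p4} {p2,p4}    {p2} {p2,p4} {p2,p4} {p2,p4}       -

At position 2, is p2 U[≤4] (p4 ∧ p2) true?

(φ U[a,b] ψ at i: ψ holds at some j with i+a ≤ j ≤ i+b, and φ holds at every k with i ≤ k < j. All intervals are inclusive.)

Need some j in [2,6] with (p4 ∧ p2), and p2 at every k in [2,j-1].
  j=2: (p4 ∧ p2) holds; no prefix to check → satisfied.

Yes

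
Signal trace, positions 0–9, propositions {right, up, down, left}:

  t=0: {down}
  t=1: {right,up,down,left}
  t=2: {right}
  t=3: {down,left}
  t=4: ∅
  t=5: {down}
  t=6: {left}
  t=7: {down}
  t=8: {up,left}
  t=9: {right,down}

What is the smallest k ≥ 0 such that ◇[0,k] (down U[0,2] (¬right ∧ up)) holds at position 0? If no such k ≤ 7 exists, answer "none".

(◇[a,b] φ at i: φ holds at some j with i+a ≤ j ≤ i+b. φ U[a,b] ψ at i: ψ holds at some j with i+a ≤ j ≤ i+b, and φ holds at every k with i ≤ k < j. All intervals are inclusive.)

Scan j = 0,1,… for (down U[0,2] (¬right ∧ up)):
  j=0: fails
  j=1: fails
  j=2: fails
  j=3: fails
  j=4: fails
  j=5: fails
  j=6: fails
  j=7: holds
First hit at j=7, so smallest k = 7-0 = 7.

7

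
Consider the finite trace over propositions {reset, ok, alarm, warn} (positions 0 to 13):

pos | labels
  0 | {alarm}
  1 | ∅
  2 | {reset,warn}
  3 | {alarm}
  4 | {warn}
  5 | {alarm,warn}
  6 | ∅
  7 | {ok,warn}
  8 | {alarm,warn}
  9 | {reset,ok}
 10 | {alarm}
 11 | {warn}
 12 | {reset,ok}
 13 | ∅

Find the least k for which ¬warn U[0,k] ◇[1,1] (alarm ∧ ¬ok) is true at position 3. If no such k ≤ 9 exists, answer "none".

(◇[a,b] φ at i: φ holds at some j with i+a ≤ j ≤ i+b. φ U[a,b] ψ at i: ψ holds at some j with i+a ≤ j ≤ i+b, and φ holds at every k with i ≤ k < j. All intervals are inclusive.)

Need earliest j ≥ 3 with ◇[1,1] (alarm ∧ ¬ok), and ¬warn at every k in [3,j-1].
  j=3: rhs fails.
  j=4: rhs holds; lhs holds on [3,3]. k = 1.

1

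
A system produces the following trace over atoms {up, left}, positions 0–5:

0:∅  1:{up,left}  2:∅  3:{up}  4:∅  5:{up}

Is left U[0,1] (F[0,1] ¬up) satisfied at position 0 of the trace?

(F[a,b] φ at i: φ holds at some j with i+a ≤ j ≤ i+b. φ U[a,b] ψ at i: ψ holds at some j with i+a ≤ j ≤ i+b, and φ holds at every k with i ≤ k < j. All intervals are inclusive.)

True

Need some j in [0,1] with F[0,1] ¬up, and left at every k in [0,j-1].
  j=0: F[0,1] ¬up holds; no prefix to check → satisfied.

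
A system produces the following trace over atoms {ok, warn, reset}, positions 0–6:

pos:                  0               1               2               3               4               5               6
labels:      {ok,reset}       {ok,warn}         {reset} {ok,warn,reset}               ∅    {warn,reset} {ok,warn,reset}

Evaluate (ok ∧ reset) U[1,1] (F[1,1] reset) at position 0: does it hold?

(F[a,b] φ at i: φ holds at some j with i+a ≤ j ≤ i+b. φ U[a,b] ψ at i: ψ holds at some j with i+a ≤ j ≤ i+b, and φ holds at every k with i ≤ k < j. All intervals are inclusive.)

Need some j in [1,1] with F[1,1] reset, and (ok ∧ reset) at every k in [0,j-1].
  j=1: F[1,1] reset holds; (ok ∧ reset) holds at every k in [0,0] → satisfied.

Yes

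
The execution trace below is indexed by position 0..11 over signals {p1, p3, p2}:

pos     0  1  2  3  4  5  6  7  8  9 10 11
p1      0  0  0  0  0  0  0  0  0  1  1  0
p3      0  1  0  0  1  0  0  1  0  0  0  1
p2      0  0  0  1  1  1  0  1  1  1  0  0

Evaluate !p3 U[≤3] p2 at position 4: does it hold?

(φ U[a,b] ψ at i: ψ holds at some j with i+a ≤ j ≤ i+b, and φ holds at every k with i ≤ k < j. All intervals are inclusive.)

Yes

Need some j in [4,7] with p2, and !p3 at every k in [4,j-1].
  j=4: p2 holds; no prefix to check → satisfied.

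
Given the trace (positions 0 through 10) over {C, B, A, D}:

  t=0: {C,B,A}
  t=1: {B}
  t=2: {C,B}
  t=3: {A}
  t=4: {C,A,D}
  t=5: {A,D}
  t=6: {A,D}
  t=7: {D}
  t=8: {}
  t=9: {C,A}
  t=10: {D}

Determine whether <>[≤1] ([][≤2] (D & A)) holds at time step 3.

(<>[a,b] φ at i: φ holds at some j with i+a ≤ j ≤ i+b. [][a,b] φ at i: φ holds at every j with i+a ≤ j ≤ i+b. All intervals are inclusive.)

Check [][≤2] (D & A) at each j in [3,4]:
  j=3: fails at 3
  j=4: holds on [4,6]
Found at j=4 → formula holds.

Yes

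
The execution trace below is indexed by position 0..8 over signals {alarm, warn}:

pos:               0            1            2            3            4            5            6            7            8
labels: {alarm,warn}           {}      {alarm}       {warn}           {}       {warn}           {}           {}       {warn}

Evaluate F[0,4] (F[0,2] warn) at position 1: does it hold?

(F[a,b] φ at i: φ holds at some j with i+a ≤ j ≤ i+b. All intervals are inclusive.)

Check F[0,2] warn at each j in [1,5]:
  j=1: holds (witness at 3)
  j=2: holds (witness at 3)
  j=3: holds (witness at 3)
  j=4: holds (witness at 5)
  j=5: holds (witness at 5)
Found at j=1 → formula holds.

Yes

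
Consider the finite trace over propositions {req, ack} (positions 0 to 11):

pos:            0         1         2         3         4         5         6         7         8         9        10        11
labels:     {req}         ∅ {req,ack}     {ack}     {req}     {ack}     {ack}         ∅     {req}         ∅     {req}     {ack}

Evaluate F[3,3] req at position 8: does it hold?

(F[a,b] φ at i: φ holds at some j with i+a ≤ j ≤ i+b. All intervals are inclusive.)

False

Check req at each j in [11,11]:
  j=11: false
No position in the window satisfies it → formula fails.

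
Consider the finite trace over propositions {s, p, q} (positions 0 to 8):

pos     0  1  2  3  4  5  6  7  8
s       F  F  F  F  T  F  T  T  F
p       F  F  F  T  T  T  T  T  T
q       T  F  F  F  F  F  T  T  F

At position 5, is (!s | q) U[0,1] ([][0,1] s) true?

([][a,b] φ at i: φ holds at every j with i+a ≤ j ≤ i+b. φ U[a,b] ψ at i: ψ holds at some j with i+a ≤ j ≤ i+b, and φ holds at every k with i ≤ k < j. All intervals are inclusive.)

Yes

Need some j in [5,6] with [][0,1] s, and (!s | q) at every k in [5,j-1].
  j=5: [][0,1] s — fails at 5.
  j=6: [][0,1] s holds; (!s | q) holds at every k in [5,5] → satisfied.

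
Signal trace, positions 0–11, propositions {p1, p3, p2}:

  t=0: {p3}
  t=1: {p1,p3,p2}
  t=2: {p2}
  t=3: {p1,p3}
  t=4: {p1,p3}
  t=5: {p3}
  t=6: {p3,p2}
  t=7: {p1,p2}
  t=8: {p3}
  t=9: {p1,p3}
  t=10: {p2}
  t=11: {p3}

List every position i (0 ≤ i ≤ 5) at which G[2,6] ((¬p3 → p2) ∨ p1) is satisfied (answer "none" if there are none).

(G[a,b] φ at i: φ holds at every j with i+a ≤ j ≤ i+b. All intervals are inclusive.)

Evaluate at each i in [0,5]:
  i=0: ✓ (all of [2,6])
  i=1: ✓ (all of [3,7])
  i=2: ✓ (all of [4,8])
  i=3: ✓ (all of [5,9])
  i=4: ✓ (all of [6,10])
  i=5: ✓ (all of [7,11])

0, 1, 2, 3, 4, 5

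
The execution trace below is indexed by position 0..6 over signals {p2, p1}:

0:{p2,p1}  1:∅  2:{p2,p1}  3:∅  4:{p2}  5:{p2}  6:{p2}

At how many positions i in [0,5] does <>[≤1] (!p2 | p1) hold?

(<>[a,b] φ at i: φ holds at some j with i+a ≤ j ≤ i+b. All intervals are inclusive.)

Evaluate at each i in [0,5]:
  i=0: ✓ (witness j=0)
  i=1: ✓ (witness j=1)
  i=2: ✓ (witness j=2)
  i=3: ✓ (witness j=3)
  i=4: ✗ (none in [4,5])
  i=5: ✗ (none in [5,6])
Positions where it holds: {0, 1, 2, 3} → 4.

4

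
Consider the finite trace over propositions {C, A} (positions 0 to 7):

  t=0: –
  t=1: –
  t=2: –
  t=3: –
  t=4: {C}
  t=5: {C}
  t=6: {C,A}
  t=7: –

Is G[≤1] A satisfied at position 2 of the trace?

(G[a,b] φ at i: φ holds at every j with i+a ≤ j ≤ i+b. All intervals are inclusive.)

Does not hold

Check A at every j in [2,3]:
  j=2: false
  j=3: false
Fails at j=2 → formula fails.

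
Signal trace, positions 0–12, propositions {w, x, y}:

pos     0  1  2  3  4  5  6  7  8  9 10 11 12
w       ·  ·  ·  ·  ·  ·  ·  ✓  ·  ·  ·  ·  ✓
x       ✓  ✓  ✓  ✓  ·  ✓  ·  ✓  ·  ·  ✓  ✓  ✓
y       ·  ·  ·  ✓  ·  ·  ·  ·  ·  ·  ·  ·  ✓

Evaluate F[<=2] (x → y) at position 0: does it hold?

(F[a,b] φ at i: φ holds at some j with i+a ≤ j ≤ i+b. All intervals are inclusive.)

Check (x → y) at each j in [0,2]:
  j=0: false
  j=1: false
  j=2: false
No position in the window satisfies it → formula fails.

Does not hold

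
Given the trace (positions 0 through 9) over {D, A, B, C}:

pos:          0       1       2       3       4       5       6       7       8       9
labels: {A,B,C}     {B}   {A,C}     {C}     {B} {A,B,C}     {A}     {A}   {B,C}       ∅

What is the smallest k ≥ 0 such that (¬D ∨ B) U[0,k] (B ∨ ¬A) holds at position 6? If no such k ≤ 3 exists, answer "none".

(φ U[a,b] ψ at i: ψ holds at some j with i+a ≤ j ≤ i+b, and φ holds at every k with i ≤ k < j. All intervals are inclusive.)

Need earliest j ≥ 6 with (B ∨ ¬A), and (¬D ∨ B) at every k in [6,j-1].
  j=6: rhs fails.
  j=7: rhs fails.
  j=8: rhs holds; lhs holds on [6,7]. k = 2.

2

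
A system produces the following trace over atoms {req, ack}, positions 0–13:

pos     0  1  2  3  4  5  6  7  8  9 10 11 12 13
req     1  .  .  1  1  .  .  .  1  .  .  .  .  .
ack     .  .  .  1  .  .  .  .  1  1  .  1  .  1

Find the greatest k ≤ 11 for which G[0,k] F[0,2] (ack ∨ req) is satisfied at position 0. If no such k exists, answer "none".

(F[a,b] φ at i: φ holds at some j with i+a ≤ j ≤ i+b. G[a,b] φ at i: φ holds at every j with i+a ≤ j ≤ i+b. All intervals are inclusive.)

4

F[0,2] (ack ∨ req) must hold from j=0 onward; find where it first fails.
  j=0: holds
  j=1: holds
  j=2: holds
  j=3: holds
  j=4: holds
  j=5: fails
Holds on [0,4], so largest k = 4.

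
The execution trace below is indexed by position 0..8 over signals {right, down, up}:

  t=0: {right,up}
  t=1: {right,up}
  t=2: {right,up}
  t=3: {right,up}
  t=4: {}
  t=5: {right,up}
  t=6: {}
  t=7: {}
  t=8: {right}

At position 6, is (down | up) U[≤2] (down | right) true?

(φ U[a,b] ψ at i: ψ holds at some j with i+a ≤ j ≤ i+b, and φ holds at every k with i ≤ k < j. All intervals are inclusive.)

Does not hold

Need some j in [6,8] with (down | right), and (down | up) at every k in [6,j-1].
  j=6: (down | right) false.
  j=7: (down | right) false.
  j=8: (down | right) holds, but (down | up) fails at k=6 → not this j.
No j in the window works → until fails.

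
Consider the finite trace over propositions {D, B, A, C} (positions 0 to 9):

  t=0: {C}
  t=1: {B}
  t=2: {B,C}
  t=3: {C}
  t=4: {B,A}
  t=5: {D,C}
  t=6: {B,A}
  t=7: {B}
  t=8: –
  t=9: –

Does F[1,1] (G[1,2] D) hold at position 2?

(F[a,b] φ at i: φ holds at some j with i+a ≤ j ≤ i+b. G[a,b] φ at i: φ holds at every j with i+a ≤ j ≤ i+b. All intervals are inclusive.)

Check G[1,2] D at each j in [3,3]:
  j=3: fails at 4
No position in the window satisfies it → formula fails.

False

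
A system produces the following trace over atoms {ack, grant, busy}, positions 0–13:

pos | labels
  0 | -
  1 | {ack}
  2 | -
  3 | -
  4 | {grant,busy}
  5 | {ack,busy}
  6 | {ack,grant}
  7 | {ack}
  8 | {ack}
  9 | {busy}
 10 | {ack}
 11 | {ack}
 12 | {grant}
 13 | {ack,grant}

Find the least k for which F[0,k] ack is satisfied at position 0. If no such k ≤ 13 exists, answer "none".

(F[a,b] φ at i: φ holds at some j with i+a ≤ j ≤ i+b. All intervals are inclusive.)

1

Scan j = 0,1,… for ack:
  j=0: fails
  j=1: holds
First hit at j=1, so smallest k = 1-0 = 1.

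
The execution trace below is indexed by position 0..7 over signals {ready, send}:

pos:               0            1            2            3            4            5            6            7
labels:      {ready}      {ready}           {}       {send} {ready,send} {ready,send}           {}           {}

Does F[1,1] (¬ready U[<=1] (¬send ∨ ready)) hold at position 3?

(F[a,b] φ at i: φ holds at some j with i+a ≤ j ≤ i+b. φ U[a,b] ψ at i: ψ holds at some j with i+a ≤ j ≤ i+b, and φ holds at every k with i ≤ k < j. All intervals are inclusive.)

Yes

Check (¬ready U[<=1] (¬send ∨ ready)) at each j in [4,4]:
  j=4: holds
Found at j=4 → formula holds.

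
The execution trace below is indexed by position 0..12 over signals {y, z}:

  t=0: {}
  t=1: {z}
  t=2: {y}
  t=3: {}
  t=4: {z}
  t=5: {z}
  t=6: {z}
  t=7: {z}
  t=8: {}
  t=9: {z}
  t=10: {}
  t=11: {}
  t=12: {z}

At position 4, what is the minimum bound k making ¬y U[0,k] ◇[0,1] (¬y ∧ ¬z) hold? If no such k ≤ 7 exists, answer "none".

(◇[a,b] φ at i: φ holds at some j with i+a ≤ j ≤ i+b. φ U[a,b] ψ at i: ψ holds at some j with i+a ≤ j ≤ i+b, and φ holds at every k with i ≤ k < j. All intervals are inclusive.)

Need earliest j ≥ 4 with ◇[0,1] (¬y ∧ ¬z), and ¬y at every k in [4,j-1].
  j=4: rhs fails.
  j=5: rhs fails.
  j=6: rhs fails.
  j=7: rhs holds; lhs holds on [4,6]. k = 3.

3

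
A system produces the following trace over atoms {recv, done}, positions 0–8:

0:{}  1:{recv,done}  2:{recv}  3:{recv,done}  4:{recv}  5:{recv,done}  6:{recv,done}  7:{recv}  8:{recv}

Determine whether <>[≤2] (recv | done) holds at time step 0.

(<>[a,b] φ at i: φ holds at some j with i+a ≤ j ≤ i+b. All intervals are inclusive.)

Check (recv | done) at each j in [0,2]:
  j=0: false
  j=1: true
  j=2: true
Found at j=1 → formula holds.

Yes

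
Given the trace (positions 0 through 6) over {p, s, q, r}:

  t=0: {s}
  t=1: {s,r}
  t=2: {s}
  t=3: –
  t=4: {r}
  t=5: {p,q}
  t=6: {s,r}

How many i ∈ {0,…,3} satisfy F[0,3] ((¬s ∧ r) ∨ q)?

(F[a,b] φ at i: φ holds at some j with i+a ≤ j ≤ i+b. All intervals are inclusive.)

Evaluate at each i in [0,3]:
  i=0: ✗ (none in [0,3])
  i=1: ✓ (witness j=4)
  i=2: ✓ (witness j=4)
  i=3: ✓ (witness j=4)
Positions where it holds: {1, 2, 3} → 3.

3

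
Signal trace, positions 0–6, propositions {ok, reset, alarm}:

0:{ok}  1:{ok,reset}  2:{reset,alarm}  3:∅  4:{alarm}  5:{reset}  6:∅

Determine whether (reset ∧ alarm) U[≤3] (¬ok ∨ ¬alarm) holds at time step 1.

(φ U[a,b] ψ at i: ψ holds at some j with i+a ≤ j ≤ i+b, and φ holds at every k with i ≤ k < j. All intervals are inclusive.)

Holds

Need some j in [1,4] with (¬ok ∨ ¬alarm), and (reset ∧ alarm) at every k in [1,j-1].
  j=1: (¬ok ∨ ¬alarm) holds; no prefix to check → satisfied.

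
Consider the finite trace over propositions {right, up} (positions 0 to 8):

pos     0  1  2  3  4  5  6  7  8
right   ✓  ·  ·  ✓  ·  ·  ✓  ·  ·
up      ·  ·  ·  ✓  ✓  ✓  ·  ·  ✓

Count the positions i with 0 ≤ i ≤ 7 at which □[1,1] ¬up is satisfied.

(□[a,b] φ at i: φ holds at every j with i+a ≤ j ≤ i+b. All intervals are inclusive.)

Evaluate at each i in [0,7]:
  i=0: ✓ (all of [1,1])
  i=1: ✓ (all of [2,2])
  i=2: ✗ (fails at j=3)
  i=3: ✗ (fails at j=4)
  i=4: ✗ (fails at j=5)
  i=5: ✓ (all of [6,6])
  i=6: ✓ (all of [7,7])
  i=7: ✗ (fails at j=8)
Positions where it holds: {0, 1, 5, 6} → 4.

4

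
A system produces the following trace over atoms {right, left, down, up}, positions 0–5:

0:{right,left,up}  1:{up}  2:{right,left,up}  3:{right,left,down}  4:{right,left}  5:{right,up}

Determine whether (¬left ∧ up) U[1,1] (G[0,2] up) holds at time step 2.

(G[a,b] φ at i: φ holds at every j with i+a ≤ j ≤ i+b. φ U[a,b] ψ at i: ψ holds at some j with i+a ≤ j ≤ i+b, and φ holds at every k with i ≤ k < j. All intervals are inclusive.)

Need some j in [3,3] with G[0,2] up, and (¬left ∧ up) at every k in [2,j-1].
  j=3: G[0,2] up — fails at 3.
No j in the window works → until fails.

False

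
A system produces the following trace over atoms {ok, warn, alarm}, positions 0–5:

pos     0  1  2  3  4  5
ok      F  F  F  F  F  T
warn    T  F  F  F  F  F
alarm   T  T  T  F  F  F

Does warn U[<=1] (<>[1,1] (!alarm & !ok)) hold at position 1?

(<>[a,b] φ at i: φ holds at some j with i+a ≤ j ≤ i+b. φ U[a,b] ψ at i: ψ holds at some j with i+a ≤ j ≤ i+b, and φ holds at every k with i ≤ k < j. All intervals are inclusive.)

False

Need some j in [1,2] with <>[1,1] (!alarm & !ok), and warn at every k in [1,j-1].
  j=1: <>[1,1] (!alarm & !ok) — fails (none in [2,2]).
  j=2: <>[1,1] (!alarm & !ok) holds, but warn fails at k=1 → not this j.
No j in the window works → until fails.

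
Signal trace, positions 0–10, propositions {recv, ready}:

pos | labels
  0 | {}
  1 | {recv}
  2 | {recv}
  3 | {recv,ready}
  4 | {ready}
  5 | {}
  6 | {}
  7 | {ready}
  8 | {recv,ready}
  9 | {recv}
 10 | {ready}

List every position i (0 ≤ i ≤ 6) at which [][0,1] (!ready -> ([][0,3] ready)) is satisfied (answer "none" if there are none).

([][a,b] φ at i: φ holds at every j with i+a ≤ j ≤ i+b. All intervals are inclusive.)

Evaluate at each i in [0,6]:
  i=0: ✗ (fails at j=0)
  i=1: ✗ (fails at j=1)
  i=2: ✗ (fails at j=2)
  i=3: ✓ (all of [3,4])
  i=4: ✗ (fails at j=5)
  i=5: ✗ (fails at j=5)
  i=6: ✗ (fails at j=6)

3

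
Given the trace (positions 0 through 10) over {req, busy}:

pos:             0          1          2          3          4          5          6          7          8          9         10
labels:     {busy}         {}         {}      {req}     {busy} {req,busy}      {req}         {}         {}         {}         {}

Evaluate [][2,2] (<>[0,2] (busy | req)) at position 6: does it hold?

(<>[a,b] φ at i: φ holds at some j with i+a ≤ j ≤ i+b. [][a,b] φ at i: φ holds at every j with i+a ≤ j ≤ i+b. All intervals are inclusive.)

False

Check <>[0,2] (busy | req) at every j in [8,8]:
  j=8: fails (none in [8,10])
Fails at j=8 → formula fails.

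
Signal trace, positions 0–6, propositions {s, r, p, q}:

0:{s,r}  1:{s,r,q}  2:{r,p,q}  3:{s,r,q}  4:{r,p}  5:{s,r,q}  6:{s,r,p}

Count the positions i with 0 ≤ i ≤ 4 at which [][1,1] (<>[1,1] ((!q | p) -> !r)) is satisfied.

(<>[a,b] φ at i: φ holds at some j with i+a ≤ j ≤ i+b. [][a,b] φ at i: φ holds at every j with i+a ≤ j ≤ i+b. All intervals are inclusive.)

2

Evaluate at each i in [0,4]:
  i=0: ✗ (fails at j=1)
  i=1: ✓ (all of [2,2])
  i=2: ✗ (fails at j=3)
  i=3: ✓ (all of [4,4])
  i=4: ✗ (fails at j=5)
Positions where it holds: {1, 3} → 2.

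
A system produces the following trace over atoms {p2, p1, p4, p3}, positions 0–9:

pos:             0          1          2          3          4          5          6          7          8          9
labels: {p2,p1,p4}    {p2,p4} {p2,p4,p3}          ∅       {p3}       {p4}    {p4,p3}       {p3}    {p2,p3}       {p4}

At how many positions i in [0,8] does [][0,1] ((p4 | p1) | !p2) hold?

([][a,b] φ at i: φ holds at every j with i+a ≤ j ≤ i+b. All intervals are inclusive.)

Evaluate at each i in [0,8]:
  i=0: ✓ (all of [0,1])
  i=1: ✓ (all of [1,2])
  i=2: ✓ (all of [2,3])
  i=3: ✓ (all of [3,4])
  i=4: ✓ (all of [4,5])
  i=5: ✓ (all of [5,6])
  i=6: ✓ (all of [6,7])
  i=7: ✗ (fails at j=8)
  i=8: ✗ (fails at j=8)
Positions where it holds: {0, 1, 2, 3, 4, 5, 6} → 7.

7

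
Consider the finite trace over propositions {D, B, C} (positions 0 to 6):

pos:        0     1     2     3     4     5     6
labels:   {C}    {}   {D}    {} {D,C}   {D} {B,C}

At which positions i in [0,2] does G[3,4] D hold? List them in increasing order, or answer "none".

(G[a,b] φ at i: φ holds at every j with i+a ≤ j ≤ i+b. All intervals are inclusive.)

Evaluate at each i in [0,2]:
  i=0: ✗ (fails at j=3)
  i=1: ✓ (all of [4,5])
  i=2: ✗ (fails at j=6)

1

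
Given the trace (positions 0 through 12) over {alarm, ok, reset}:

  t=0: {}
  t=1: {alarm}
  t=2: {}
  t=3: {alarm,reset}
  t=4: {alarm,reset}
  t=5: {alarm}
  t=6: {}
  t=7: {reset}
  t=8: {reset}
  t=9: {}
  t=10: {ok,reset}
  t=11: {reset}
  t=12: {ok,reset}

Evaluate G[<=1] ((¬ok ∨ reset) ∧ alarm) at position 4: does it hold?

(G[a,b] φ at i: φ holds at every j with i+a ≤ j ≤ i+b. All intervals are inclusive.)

Check ((¬ok ∨ reset) ∧ alarm) at every j in [4,5]:
  j=4: true
  j=5: true
All positions satisfy it → formula holds.

Yes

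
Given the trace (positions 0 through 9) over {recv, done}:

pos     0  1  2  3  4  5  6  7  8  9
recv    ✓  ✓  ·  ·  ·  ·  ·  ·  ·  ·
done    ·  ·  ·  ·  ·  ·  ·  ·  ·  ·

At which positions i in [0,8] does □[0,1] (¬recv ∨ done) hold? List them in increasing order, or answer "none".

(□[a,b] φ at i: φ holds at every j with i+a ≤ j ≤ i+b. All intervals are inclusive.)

2, 3, 4, 5, 6, 7, 8

Evaluate at each i in [0,8]:
  i=0: ✗ (fails at j=0)
  i=1: ✗ (fails at j=1)
  i=2: ✓ (all of [2,3])
  i=3: ✓ (all of [3,4])
  i=4: ✓ (all of [4,5])
  i=5: ✓ (all of [5,6])
  i=6: ✓ (all of [6,7])
  i=7: ✓ (all of [7,8])
  i=8: ✓ (all of [8,9])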